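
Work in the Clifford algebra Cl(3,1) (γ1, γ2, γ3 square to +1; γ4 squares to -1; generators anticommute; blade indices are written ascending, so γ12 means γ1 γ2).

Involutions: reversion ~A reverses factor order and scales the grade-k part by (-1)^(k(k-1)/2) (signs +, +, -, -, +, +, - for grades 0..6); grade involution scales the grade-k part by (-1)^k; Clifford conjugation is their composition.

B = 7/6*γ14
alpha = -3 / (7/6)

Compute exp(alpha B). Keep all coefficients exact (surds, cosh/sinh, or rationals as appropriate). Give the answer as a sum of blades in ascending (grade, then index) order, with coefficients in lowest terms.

B^2 = (7/6)^2*(γ14)^2 = 49/36*(+1) = 49/36 (a basis 2-blade squares to minus the product of its generators' squares).
B^2 = 49/36 — a positive square means the series sums to a boost: l = 7/6, alpha*l = -3, so exp(alpha B) = cosh(-3) + (sinh(-3)/(7/6))*B = cosh(3) + (-6*sinh(3)/7)*B.
Answer: cosh(3) - sinh(3)*γ14


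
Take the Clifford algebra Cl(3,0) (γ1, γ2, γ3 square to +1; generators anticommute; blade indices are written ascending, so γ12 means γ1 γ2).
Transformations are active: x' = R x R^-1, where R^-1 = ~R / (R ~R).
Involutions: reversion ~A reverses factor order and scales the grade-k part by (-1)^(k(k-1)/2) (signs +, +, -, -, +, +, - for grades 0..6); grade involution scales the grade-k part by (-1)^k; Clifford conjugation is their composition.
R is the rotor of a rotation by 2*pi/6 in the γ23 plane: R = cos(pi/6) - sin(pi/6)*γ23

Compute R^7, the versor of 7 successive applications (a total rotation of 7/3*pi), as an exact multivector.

The rotor phase is half the rotation angle and phases add under composition, so 7 steps in the γ23 plane accumulate phase 7*(pi/6) = 7*pi/6: R^7 = cos(7*pi/6) - sin(7*pi/6)*γ23.
cos(7*pi/6) = -sqrt(3)/2 and sin(7*pi/6) = -1/2, so R^7 = -sqrt(3)/2 + 1/2*γ23. The net rotation is 1/3*pi (after discarding 1 full turn, each of which contributes a factor -1 to the rotor); the rotor keeps the half-angle phase exactly.
Answer: -sqrt(3)/2 + 1/2*γ23


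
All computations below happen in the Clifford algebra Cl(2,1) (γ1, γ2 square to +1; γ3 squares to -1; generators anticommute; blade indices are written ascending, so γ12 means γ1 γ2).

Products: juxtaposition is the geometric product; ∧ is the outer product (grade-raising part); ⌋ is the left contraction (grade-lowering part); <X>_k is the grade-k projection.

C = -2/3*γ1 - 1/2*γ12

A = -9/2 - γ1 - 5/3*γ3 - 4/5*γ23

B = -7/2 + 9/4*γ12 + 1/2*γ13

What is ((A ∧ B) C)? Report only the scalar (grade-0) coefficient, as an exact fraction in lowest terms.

step 1: 63/4 + 7/2*γ1 + 35/6*γ3 - 81/8*γ12 - 9/4*γ13 + 14/5*γ23 - 15/4*γ123
step 2: -355/48 - 21/2*γ1 - 17/2*γ2 - 27/8*γ3 - 63/8*γ12 + 238/45*γ13 + 29/8*γ23 - 287/60*γ123
Answer: -355/48


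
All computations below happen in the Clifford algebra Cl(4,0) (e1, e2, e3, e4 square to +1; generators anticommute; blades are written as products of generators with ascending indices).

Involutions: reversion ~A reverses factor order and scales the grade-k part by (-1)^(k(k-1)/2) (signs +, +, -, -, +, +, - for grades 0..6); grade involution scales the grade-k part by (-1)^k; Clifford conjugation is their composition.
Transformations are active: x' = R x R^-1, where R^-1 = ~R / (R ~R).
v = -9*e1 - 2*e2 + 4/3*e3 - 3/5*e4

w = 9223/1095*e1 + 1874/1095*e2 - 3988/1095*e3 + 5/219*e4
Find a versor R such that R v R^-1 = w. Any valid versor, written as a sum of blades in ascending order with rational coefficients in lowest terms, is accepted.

The midline construction: v and w both square to 19606/225, so reflecting in their sum -632/1095*e1 - 316/1095*e2 - 2528/1095*e3 - 632/1095*e4 exchanges them.
Answer: -632/1095*e1 - 316/1095*e2 - 2528/1095*e3 - 632/1095*e4


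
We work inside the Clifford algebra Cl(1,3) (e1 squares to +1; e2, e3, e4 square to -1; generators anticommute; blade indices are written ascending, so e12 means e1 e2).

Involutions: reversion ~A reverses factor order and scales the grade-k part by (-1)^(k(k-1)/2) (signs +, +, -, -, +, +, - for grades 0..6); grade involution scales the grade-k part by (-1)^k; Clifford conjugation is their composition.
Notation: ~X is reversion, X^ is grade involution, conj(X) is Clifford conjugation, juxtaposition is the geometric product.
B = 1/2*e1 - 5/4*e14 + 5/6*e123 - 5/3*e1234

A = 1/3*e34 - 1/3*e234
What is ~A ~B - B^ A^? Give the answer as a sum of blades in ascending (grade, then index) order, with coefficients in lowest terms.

first term: 5/9*e1 - 5/9*e12 + 5/12*e13 - 5/18*e14 + 5/12*e123 + 5/18*e124 - 1/6*e134 - 1/6*e1234
second term: -5/9*e1 + 5/9*e12 - 5/12*e13 + 5/18*e14 + 5/12*e123 + 5/18*e124 - 1/6*e134 - 1/6*e1234
Answer: 10/9*e1 - 10/9*e12 + 5/6*e13 - 5/9*e14


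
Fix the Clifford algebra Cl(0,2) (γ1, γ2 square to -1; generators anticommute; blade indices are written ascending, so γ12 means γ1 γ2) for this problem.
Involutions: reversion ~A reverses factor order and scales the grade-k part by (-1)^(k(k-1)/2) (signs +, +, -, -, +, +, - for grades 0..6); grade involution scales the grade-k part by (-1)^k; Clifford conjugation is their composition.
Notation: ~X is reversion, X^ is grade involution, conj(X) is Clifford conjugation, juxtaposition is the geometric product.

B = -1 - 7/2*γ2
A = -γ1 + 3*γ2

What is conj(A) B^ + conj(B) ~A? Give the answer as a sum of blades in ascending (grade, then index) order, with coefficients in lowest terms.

first term: 21/2 - γ1 + 3*γ2 + 7/2*γ12
second term: -21/2 + γ1 - 3*γ2 + 7/2*γ12
Answer: 7*γ12


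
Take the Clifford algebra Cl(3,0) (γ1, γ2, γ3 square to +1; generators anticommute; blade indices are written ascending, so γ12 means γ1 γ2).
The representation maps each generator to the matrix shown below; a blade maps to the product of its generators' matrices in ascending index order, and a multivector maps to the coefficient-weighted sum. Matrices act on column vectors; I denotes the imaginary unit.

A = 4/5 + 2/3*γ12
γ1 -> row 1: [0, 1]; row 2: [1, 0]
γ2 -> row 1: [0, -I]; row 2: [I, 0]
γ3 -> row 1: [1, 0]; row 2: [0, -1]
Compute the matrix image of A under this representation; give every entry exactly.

Bivector images (products of the table entries): rho(γ12) = rho(γ1)rho(γ2) = row 1: [I, 0]; row 2: [0, -I].
M = (4/5)*1 + (2/3)*rho(γ12), summed entrywise (1 is the identity matrix):
Answer: row 1: [4/5 + 2*I/3, 0]; row 2: [0, 4/5 - 2*I/3]


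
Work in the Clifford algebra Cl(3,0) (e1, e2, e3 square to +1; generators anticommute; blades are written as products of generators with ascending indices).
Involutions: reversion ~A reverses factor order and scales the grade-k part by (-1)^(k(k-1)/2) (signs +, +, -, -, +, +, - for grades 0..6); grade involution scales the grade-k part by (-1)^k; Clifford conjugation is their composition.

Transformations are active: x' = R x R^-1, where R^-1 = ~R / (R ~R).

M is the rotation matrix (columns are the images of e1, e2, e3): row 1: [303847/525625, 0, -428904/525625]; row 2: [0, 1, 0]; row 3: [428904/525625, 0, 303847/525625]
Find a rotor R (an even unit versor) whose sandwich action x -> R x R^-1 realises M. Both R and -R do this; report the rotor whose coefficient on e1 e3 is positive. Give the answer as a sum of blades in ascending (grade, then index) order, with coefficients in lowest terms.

Method: write R = a + b12*e1 e2 + b13*e1 e3 + b23*e2 e3 with a^2 + b12^2 + b13^2 + b23^2 = 1 (so R^-1 = ~R). Expanding the columns R e_j ~R gives tr M = 4a^2 - 1 and, from the antisymmetric part, M21 - M12 = -4a*b12, M13 - M31 = 4a*b13, M32 - M23 = -4a*b23.
Here tr M = 1133319/525625, so a^2 = (1 + tr M)/4 = 414736/525625 and a = ±644/725. Taking a = 644/725: M21 - M12 = 0, M13 - M31 = -857808/525625, M32 - M23 = 0, giving b12 = 0, b13 = -333/725, b23 = 0, i.e. R = 644/725 - 333/725*e1 e3.
Its e1 e3 coefficient is negative, so report the other preimage -R.
Answer: -644/725 + 333/725*e1 e3. Why the constraint matters: R and -R act identically through the sandwich — M has trace 1133319/525625 either way — so only the sign condition on e1 e3 picks one of the two preimages.


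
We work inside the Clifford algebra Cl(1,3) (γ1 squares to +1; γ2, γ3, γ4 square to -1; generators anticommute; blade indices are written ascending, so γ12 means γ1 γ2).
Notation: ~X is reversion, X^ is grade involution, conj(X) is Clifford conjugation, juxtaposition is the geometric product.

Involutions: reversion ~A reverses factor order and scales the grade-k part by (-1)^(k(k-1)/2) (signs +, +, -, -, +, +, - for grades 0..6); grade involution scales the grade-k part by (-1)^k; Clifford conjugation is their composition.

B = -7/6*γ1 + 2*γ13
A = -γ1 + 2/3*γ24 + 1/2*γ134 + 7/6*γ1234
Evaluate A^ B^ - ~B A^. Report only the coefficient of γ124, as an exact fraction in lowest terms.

first term: 7/6 + 2*γ3 - γ4 - 7/3*γ24 - 7/12*γ34 + 7/9*γ124 - 49/36*γ234 - 4/3*γ1234
second term: -7/6 + 2*γ3 + γ4 + 7/3*γ24 + 7/12*γ34 - 7/9*γ124 - 49/36*γ234 + 4/3*γ1234
Answer: 14/9


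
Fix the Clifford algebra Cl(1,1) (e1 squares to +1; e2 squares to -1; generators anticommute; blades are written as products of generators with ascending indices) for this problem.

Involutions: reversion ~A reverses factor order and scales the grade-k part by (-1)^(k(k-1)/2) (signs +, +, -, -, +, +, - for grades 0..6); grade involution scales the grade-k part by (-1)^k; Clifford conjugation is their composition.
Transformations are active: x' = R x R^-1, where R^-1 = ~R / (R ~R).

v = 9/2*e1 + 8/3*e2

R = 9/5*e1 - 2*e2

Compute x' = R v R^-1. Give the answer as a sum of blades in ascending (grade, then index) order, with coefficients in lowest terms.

~R = 9/5*e1 - 2*e2, and R ~R = -19/25, so R^-1 = ~R / (-19/25).
R v = 403/30 + 69/5*e1 e2
Answer: -2589/38*e1 + 3878/57*e2


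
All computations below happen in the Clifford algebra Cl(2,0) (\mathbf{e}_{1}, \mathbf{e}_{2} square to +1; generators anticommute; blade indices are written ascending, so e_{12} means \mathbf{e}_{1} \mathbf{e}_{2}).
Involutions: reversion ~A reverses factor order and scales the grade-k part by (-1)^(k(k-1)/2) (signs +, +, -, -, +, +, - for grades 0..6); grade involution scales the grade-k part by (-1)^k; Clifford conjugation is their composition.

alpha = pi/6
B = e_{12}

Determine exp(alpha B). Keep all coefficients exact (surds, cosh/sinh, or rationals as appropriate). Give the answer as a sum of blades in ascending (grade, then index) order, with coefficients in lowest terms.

B^2 = (1)^2*(e_{12})^2 = 1*(-1) = -1 (a basis 2-blade squares to minus the product of its generators' squares).
B^2 = -1 — circular case — the even/odd split gives cos and sin: l = 1, alpha*l = \frac{\pi}{6}, so exp(alpha B) = cos(\frac{\pi}{6}) + (sin(\frac{\pi}{6})/1)*B = \frac{\sqrt{3}}{2} + (\frac{1}{2})*B.
Answer: \frac{\sqrt{3}}{2} + \frac{1}{2} e_{12}


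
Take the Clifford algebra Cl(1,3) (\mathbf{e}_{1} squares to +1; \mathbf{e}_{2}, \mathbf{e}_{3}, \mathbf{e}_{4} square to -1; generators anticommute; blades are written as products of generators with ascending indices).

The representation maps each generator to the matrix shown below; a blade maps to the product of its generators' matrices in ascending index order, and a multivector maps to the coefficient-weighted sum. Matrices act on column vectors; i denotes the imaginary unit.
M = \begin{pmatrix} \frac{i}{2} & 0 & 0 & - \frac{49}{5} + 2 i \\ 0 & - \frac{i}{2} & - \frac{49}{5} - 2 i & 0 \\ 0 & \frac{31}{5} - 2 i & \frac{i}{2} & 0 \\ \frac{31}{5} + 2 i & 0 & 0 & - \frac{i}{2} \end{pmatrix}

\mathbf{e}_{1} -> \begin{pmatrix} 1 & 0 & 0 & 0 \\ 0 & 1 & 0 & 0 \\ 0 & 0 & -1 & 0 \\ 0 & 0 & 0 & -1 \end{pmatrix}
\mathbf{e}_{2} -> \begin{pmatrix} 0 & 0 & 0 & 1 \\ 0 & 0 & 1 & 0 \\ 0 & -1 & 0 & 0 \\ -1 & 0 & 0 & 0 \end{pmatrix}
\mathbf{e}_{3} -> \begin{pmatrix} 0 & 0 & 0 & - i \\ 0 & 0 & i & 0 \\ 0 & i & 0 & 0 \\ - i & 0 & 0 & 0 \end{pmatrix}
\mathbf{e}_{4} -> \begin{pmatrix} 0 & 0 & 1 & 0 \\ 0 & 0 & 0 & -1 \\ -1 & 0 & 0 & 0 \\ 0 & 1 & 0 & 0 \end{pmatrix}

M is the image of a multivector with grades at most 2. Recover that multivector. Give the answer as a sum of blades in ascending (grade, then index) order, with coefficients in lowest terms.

Method: the blade images are trace-orthogonal — tr(rho(e_A) rho(e_B)^-1) = 4 if A = B and 0 otherwise — and rho(e_A)^-1 = (e_A)^2 * rho(e_A) with (e_A)^2 = +1 or -1, so the coefficient of e_A in the preimage is (e_A)^2 * tr(M rho(e_A))/4.
Nonzero projections over blades of grade <= 2: e_{2}: (e_{2})^2 = -1, tr(M rho(e_{2})) = 32, coefficient -8; e_{3}: (e_{3})^2 = -1, tr(M rho(e_{3})) = 8, coefficient -2; e_{1} e_{2}: (e_{1} e_{2})^2 = +1, tr(M rho(e_{1} e_{2})) = - \frac{36}{5}, coefficient -\frac{9}{5}; e_{2} e_{3}: (e_{2} e_{3})^2 = -1, tr(M rho(e_{2} e_{3})) = 2, coefficient -\frac{1}{2}. Every other blade of grade <= 2 projects to 0.
Answer: -8 e_{2} - 2 e_{3} - \frac{9}{5} e_{1} e_{2} - \frac{1}{2} e_{2} e_{3}


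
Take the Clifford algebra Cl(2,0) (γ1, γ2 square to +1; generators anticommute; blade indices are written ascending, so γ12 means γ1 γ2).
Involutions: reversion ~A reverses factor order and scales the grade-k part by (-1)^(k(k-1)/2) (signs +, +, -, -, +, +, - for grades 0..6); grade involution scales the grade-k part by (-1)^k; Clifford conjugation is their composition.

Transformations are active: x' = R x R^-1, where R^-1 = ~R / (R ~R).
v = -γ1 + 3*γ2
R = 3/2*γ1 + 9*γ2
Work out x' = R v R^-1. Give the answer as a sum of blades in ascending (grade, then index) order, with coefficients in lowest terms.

~R = 3/2*γ1 + 9*γ2, and R ~R = 333/4, so R^-1 = ~R / (333/4).
R v = 51/2 + 27/2*γ12
Answer: 71/37*γ1 + 93/37*γ2


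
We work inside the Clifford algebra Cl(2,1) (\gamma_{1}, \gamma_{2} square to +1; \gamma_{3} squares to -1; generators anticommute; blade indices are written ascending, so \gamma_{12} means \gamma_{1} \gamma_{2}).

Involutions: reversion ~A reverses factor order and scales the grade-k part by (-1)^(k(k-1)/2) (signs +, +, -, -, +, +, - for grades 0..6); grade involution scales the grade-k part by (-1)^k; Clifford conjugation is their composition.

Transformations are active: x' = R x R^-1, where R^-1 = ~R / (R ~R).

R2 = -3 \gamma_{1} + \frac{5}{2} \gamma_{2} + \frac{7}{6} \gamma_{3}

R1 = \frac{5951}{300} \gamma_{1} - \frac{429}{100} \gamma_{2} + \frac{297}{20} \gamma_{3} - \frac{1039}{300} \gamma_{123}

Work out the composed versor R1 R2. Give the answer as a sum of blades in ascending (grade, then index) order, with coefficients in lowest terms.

Distribute over the terms of R2 (each basis-blade product reordered to ascending indices, repeated generators contracted through their squares):
R1 (-3 \gamma_{1}) = -\frac{5951}{100} - \frac{1287}{100} \gamma_{12} + \frac{891}{20} \gamma_{13} + \frac{1039}{100} \gamma_{23}
R1 (\frac{5}{2} \gamma_{2}) = -\frac{429}{40} + \frac{5951}{120} \gamma_{12} + \frac{1039}{120} \gamma_{13} - \frac{297}{8} \gamma_{23}
R1 (\frac{7}{6} \gamma_{3}) = -\frac{693}{40} + \frac{7273}{1800} \gamma_{12} + \frac{41657}{1800} \gamma_{13} - \frac{1001}{200} \gamma_{23}
Summing the partial products and collecting blades:
Answer: -\frac{2189}{25} + \frac{18343}{450} \gamma_{12} + \frac{17179}{225} \gamma_{13} - \frac{1587}{50} \gamma_{23}


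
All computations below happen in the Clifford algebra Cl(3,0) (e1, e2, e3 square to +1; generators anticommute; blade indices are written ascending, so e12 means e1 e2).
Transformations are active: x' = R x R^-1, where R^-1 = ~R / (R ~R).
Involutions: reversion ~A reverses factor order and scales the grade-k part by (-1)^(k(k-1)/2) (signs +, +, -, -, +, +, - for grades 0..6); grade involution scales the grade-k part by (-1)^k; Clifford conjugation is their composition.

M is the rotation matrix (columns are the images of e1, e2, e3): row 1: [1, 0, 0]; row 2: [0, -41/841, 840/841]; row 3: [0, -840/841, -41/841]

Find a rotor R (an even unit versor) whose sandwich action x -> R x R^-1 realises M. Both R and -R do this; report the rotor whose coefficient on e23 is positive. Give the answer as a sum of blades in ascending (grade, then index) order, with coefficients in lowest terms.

Method: write R = a + b12*e12 + b13*e13 + b23*e23 with a^2 + b12^2 + b13^2 + b23^2 = 1 (so R^-1 = ~R). Expanding the columns R e_j ~R gives tr M = 4a^2 - 1 and, from the antisymmetric part, M21 - M12 = -4a*b12, M13 - M31 = 4a*b13, M32 - M23 = -4a*b23.
Here tr M = 759/841, so a^2 = (1 + tr M)/4 = 400/841 and a = ±20/29. Taking a = 20/29: M21 - M12 = 0, M13 - M31 = 0, M32 - M23 = -1680/841, giving b12 = 0, b13 = 0, b23 = 21/29, i.e. R = 20/29 + 21/29*e23.
Its e23 coefficient is already positive.
Answer: 20/29 + 21/29*e23. Key observation: the double cover Spin(3) -> SO(3) sends R and -R to the same matrix (trace 759/841 here), so the stated sign of the e23 coefficient is what selects one sheet.


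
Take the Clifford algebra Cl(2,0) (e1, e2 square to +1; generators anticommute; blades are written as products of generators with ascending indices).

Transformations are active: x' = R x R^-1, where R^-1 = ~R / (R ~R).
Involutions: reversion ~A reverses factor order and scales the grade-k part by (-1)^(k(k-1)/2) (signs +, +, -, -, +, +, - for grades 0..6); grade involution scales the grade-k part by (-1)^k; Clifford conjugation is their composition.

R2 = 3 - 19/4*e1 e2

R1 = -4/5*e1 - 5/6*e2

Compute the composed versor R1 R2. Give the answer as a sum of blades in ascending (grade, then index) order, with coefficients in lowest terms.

Distribute over the terms of R1 (each basis-blade product reordered to ascending indices, repeated generators contracted through their squares):
(-4/5*e1) R2 = -12/5*e1 + 19/5*e2
(-5/6*e2) R2 = -95/24*e1 - 5/2*e2
Summing the partial products and collecting blades:
Answer: -763/120*e1 + 13/10*e2


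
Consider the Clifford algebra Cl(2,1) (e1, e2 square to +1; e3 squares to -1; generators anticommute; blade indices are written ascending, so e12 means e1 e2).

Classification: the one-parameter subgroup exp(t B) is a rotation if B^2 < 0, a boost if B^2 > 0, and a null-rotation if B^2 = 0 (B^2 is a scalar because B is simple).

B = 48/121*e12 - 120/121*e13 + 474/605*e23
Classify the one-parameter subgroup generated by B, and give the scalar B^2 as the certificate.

B^2 term by term: the squares give (48/121)^2*(e12)^2 + (-120/121)^2*(e13)^2 + (474/605)^2*(e23)^2 = 2304/14641*(-1) + 14400/14641*(+1) + 224676/366025*(+1) = 36/25 (each basis 2-blade squares to minus the product of its generators' squares); cross terms between blades sharing an index anticommute and cancel. So B^2 = 36/25.
Answer: boost, certificate B^2 = 36/25. The scalar 36/25 is the complete invariant here: its sign names the subgroup type.


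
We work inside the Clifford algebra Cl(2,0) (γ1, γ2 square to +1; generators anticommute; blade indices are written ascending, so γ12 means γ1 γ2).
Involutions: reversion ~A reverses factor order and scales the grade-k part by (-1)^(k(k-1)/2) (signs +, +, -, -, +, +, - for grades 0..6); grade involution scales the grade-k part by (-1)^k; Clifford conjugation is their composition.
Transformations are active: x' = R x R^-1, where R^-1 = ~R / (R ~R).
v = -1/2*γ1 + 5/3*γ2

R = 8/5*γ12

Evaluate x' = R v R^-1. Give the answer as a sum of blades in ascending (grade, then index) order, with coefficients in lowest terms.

~R = -8/5*γ12, and R ~R = 64/25, so R^-1 = ~R / (64/25).
R v = 8/3*γ1 + 4/5*γ2
Answer: 1/2*γ1 - 5/3*γ2


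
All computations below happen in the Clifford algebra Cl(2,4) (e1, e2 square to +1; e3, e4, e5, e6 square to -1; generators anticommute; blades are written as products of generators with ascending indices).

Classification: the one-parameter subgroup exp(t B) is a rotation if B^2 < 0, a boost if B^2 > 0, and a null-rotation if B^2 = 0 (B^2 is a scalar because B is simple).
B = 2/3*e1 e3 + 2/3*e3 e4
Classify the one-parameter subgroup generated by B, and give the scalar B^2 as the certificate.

B^2 term by term: the squares give (2/3)^2*(e1 e3)^2 + (2/3)^2*(e3 e4)^2 = 4/9*(+1) + 4/9*(-1) = 0 (each basis 2-blade squares to minus the product of its generators' squares); cross terms between blades sharing an index anticommute and cancel. So B^2 = 0.
Answer: null-rotation, certificate B^2 = 0. Check the certificate: B^2 = 0, and that sign is decisive whatever form B takes.


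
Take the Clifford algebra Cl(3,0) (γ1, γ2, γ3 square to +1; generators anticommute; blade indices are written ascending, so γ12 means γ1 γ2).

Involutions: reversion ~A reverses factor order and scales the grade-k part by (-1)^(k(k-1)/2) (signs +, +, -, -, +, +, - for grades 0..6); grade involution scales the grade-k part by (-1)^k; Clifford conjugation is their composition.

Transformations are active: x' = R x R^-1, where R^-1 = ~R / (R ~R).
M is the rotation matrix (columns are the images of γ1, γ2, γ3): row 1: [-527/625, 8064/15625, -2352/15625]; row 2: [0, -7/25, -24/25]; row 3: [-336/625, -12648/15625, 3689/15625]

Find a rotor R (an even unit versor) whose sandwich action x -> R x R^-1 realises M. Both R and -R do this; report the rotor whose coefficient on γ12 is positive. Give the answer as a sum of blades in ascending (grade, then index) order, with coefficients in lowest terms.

Method: write R = a + b12*γ12 + b13*γ13 + b23*γ23 with a^2 + b12^2 + b13^2 + b23^2 = 1 (so R^-1 = ~R). Expanding the columns R e_j ~R gives tr M = 4a^2 - 1 and, from the antisymmetric part, M21 - M12 = -4a*b12, M13 - M31 = 4a*b13, M32 - M23 = -4a*b23.
Here tr M = -13861/15625, so a^2 = (1 + tr M)/4 = 441/15625 and a = ±21/125. Taking a = 21/125: M21 - M12 = -8064/15625, M13 - M31 = 6048/15625, M32 - M23 = 2352/15625, giving b12 = 96/125, b13 = 72/125, b23 = -28/125, i.e. R = 21/125 + 96/125*γ12 + 72/125*γ13 - 28/125*γ23.
Its γ12 coefficient is already positive.
Answer: 21/125 + 96/125*γ12 + 72/125*γ13 - 28/125*γ23. Key observation: the double cover Spin(3) -> SO(3) sends R and -R to the same matrix (trace -13861/15625 here), so the stated sign of the γ12 coefficient is what selects one sheet.


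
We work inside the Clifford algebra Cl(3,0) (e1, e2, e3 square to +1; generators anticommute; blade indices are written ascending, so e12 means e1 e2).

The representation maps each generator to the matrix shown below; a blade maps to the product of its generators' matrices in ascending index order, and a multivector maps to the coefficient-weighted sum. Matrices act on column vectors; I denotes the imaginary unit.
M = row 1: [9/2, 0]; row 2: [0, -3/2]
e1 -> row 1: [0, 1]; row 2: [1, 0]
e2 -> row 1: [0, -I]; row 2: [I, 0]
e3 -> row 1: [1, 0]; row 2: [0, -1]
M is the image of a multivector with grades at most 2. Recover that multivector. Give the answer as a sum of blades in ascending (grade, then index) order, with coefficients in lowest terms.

Method: 1, rho(e1), rho(e2), rho(e3) form a trace-orthogonal basis of the 2x2 complex matrices (tr(X Y) = 2 if X = Y, else 0), so M = m0*1 + m1*rho(e1) + m2*rho(e2) + m3*rho(e3) with m0 = tr(M)/2 = 3/2, m1 = tr(M rho(e1))/2 = 0, m2 = tr(M rho(e2))/2 = 0, m3 = tr(M rho(e3))/2 = 3.
Multiplying table entries, the bivector images are rho(e12) = I*rho(e3), rho(e13) = -I*rho(e2), rho(e23) = I*rho(e1); with real blade coefficients the real parts of m0..m3 are the coefficients of 1, e1, e2, e3 and the imaginary parts give the bivectors (e23: Im m1, e13: -Im m2, e12: Im m3).
Answer: 3/2 + 3*e3


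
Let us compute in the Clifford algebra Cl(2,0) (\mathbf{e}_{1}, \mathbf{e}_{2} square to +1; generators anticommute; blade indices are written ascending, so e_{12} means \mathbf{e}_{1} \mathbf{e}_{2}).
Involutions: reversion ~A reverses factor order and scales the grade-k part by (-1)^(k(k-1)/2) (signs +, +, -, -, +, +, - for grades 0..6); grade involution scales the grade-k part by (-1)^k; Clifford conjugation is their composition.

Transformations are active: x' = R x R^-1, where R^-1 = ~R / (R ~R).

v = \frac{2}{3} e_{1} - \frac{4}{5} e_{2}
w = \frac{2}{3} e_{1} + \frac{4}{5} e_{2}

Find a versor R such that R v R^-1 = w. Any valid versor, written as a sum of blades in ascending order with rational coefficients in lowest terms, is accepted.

Since q(v) = q(w) = \frac{244}{225}, the sum R = v + w = \frac{4}{3} e_{1} does the job whenever invertible.
Answer: \frac{4}{3} e_{1}


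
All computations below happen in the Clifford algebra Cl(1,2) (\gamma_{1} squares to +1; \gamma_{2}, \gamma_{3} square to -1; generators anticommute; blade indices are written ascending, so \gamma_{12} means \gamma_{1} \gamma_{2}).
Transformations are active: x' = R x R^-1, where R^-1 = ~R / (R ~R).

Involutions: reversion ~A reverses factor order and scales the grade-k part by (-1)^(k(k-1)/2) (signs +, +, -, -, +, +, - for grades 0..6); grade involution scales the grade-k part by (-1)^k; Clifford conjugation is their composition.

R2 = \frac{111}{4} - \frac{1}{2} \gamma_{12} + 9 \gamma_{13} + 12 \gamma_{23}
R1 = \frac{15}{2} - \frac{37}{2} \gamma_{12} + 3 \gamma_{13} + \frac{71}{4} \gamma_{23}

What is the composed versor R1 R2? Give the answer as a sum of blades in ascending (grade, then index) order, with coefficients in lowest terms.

Distribute over the terms of R1 (each basis-blade product reordered to ascending indices, repeated generators contracted through their squares):
(\frac{15}{2}) R2 = \frac{1665}{8} - \frac{15}{4} \gamma_{12} + \frac{135}{2} \gamma_{13} + 90 \gamma_{23}
(-\frac{37}{2} \gamma_{12}) R2 = \frac{37}{4} - \frac{4107}{8} \gamma_{12} + 222 \gamma_{13} + \frac{333}{2} \gamma_{23}
(3 \gamma_{13}) R2 = 27 + 36 \gamma_{12} + \frac{333}{4} \gamma_{13} - \frac{3}{2} \gamma_{23}
(\frac{71}{4} \gamma_{23}) R2 = -213 - \frac{639}{4} \gamma_{12} - \frac{71}{8} \gamma_{13} + \frac{7881}{16} \gamma_{23}
Summing the partial products and collecting blades:
Answer: \frac{251}{8} - \frac{5127}{8} \gamma_{12} + \frac{2911}{8} \gamma_{13} + \frac{11961}{16} \gamma_{23}


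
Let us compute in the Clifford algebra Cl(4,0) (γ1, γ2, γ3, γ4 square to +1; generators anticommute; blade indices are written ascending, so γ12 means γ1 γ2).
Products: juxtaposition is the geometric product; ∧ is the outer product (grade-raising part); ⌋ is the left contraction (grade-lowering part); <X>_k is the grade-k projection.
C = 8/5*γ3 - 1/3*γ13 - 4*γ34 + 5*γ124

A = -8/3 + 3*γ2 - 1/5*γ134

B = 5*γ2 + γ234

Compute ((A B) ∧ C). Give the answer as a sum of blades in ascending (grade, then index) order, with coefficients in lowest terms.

step 1: 15 - 40/3*γ2 + 1/5*γ12 + 3*γ34 - 8/3*γ234 - γ1234
step 2: 24*γ3 - 5*γ13 - 64/3*γ23 - 60*γ34 - 928/225*γ123 + 75*γ124 + 160/3*γ234 - 4/5*γ1234
Answer: 24*γ3 - 5*γ13 - 64/3*γ23 - 60*γ34 - 928/225*γ123 + 75*γ124 + 160/3*γ234 - 4/5*γ1234


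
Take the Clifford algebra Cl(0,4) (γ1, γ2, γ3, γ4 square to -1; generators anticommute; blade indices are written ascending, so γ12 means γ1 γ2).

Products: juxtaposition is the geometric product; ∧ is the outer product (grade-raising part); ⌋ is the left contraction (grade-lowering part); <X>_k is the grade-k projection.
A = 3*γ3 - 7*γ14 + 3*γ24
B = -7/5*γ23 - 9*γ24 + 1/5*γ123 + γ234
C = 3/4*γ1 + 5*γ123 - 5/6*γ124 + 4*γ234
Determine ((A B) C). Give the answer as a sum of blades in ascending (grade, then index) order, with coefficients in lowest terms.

step 1: 27 - 21/5*γ2 + 3*γ3 + 312/5*γ12 + 3*γ24 + 21/5*γ34 + 7*γ123 - 3/5*γ134 + 128/5*γ234 + 49/5*γ1234
step 2: 687/5 + 1239/20*γ1 + 30*γ2 - 1849/6*γ3 + 3*γ4 - 189/20*γ12 - 23/12*γ13 + 207/2*γ14 - 19/4*γ23 + 15*γ24 + 277/12*γ34 + 277/2*γ123 + 3/4*γ124 - 5229/20*γ134 + 2307/20*γ234 - 217/10*γ1234
Answer: 687/5 + 1239/20*γ1 + 30*γ2 - 1849/6*γ3 + 3*γ4 - 189/20*γ12 - 23/12*γ13 + 207/2*γ14 - 19/4*γ23 + 15*γ24 + 277/12*γ34 + 277/2*γ123 + 3/4*γ124 - 5229/20*γ134 + 2307/20*γ234 - 217/10*γ1234


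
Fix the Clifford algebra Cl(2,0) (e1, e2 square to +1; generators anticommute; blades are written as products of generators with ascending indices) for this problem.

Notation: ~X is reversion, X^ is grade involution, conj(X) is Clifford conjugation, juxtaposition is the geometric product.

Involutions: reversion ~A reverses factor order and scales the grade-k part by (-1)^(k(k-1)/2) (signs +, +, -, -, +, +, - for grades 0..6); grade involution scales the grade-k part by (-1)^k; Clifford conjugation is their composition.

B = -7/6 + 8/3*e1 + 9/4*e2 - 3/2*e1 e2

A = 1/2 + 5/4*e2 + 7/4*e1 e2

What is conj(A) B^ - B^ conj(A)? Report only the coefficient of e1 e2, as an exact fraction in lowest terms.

first term: -19/48 + 35/48*e1 - 13/3*e2 - 49/24*e1 e2
second term: -19/48 - 163/48*e1 + 5*e2 + 37/8*e1 e2
Answer: -20/3


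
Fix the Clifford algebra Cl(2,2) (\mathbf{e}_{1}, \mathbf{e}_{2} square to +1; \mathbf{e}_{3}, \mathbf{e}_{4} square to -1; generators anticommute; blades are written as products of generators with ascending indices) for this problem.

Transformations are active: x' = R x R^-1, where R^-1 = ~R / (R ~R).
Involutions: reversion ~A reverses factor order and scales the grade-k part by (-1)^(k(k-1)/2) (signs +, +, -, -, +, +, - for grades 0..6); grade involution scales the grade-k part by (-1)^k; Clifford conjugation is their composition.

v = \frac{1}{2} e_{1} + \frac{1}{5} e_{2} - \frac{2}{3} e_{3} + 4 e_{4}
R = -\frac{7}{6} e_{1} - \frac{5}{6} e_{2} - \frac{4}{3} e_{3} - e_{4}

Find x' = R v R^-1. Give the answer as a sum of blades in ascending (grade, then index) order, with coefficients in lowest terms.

~R = -\frac{7}{6} e_{1} - \frac{5}{6} e_{2} - \frac{4}{3} e_{3} - e_{4}, and R ~R = -\frac{13}{18}, so R^-1 = ~R / (-\frac{13}{18}).
R v = \frac{85}{36} + \frac{11}{60} e_{1} e_{2} + \frac{13}{9} e_{1} e_{3} - \frac{25}{6} e_{1} e_{4} + \frac{37}{45} e_{2} e_{3} - \frac{47}{15} e_{2} e_{4} - 6 e_{3} e_{4}
Answer: \frac{278}{39} e_{1} + \frac{2047}{390} e_{2} + \frac{122}{13} e_{3} + \frac{33}{13} e_{4}


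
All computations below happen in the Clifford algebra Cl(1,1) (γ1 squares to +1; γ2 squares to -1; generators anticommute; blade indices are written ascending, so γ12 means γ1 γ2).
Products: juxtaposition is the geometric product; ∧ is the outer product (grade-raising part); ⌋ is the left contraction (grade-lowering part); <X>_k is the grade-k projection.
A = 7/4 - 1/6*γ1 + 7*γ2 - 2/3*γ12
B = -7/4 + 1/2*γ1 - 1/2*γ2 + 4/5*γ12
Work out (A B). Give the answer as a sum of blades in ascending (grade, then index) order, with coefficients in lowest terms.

step 1: -43/240 + 193/30*γ1 - 517/40*γ2 - 17/20*γ12
Answer: -43/240 + 193/30*γ1 - 517/40*γ2 - 17/20*γ12


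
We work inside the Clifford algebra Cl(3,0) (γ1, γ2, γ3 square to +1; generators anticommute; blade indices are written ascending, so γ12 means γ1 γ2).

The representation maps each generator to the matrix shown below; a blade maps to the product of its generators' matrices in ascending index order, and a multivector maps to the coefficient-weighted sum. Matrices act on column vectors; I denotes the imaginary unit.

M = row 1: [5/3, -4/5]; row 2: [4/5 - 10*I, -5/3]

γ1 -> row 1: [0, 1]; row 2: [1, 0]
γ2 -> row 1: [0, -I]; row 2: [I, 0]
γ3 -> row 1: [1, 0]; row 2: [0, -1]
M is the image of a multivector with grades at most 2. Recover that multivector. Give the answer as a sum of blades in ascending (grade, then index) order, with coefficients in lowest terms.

Method: 1, rho(γ1), rho(γ2), rho(γ3) form a trace-orthogonal basis of the 2x2 complex matrices (tr(X Y) = 2 if X = Y, else 0), so M = m0*1 + m1*rho(γ1) + m2*rho(γ2) + m3*rho(γ3) with m0 = tr(M)/2 = 0, m1 = tr(M rho(γ1))/2 = -5*I, m2 = tr(M rho(γ2))/2 = -5 - 4*I/5, m3 = tr(M rho(γ3))/2 = 5/3.
Multiplying table entries, the bivector images are rho(γ12) = I*rho(γ3), rho(γ13) = -I*rho(γ2), rho(γ23) = I*rho(γ1); with real blade coefficients the real parts of m0..m3 are the coefficients of 1, γ1, γ2, γ3 and the imaginary parts give the bivectors (γ23: Im m1, γ13: -Im m2, γ12: Im m3).
Answer: -5*γ2 + 5/3*γ3 + 4/5*γ13 - 5*γ23


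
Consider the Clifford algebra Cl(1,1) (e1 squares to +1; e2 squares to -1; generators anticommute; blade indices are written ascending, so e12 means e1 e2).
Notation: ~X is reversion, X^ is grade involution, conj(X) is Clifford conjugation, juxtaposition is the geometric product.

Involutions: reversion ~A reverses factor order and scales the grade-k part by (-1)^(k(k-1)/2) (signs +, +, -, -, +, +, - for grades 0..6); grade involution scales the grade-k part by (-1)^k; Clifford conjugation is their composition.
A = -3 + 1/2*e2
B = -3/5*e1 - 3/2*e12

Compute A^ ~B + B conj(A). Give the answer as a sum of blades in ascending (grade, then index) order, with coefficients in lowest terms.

first term: 21/20*e1 - 24/5*e12
second term: 21/20*e1 + 24/5*e12
Answer: 21/10*e1


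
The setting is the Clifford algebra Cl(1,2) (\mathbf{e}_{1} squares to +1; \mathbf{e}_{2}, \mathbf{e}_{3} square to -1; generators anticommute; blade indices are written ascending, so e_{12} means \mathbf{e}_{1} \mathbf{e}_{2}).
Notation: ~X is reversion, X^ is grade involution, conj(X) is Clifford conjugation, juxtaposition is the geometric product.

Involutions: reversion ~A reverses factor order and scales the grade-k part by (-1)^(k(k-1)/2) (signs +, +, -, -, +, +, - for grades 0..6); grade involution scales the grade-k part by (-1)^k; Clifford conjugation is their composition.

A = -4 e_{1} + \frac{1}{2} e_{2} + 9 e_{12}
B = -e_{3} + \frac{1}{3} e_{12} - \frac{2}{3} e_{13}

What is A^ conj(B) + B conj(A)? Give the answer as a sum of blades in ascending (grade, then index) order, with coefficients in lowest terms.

first term: -3 + \frac{1}{6} e_{1} - \frac{4}{3} e_{2} + \frac{8}{3} e_{3} + 4 e_{13} - \frac{13}{2} e_{23} + \frac{28}{3} e_{123}
second term: -3 + \frac{1}{6} e_{1} - \frac{4}{3} e_{2} + \frac{8}{3} e_{3} + 4 e_{13} + \frac{11}{2} e_{23} + \frac{26}{3} e_{123}
Answer: -6 + \frac{1}{3} e_{1} - \frac{8}{3} e_{2} + \frac{16}{3} e_{3} + 8 e_{13} - e_{23} + 18 e_{123}


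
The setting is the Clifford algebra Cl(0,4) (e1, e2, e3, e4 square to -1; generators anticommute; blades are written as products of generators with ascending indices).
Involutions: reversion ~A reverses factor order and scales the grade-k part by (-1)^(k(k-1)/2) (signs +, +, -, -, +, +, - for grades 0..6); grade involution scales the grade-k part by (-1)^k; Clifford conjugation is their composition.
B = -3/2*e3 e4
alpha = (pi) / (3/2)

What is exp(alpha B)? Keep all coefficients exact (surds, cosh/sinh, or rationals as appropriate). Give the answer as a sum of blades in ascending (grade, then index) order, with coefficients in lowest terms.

B^2 = (-3/2)^2*(e3 e4)^2 = 9/4*(-1) = -9/4 (a basis 2-blade squares to minus the product of its generators' squares).
B^2 = -9/4 — the negative square puts this in the circular regime; l = 3/2, alpha*l = pi, so exp(alpha B) = cos(pi) + (sin(pi)/(3/2))*B = -1 + (0)*B.
Answer: -1


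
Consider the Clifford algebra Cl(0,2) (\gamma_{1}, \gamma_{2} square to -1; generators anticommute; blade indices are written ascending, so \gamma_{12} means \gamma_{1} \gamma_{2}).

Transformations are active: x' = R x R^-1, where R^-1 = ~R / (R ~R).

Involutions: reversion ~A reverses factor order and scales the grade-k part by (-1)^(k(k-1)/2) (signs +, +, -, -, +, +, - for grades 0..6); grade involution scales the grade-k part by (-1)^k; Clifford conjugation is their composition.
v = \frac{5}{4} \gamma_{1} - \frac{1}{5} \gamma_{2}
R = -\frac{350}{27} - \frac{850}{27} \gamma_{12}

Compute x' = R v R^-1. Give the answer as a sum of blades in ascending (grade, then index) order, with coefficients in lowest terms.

~R = -\frac{350}{27} + \frac{850}{27} \gamma_{12}, and R ~R = \frac{845000}{729}, so R^-1 = ~R / (\frac{845000}{729}).
R v = -\frac{45}{2} \gamma_{1} - \frac{1985}{54} \gamma_{2}
Answer: -\frac{631}{845} \gamma_{1} + \frac{691}{676} \gamma_{2}


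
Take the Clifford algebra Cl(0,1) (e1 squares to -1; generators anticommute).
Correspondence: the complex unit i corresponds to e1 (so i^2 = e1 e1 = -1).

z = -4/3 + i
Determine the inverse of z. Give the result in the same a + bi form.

In blades: z = -4/3 + e1.
With qbar = -4/3 - e1 (scalar fixed, mapped units negated), z qbar = 25/9 (the sum of squared coefficients), so z^-1 = qbar / (25/9) = -12/25 - 9/25*e1; translating back:
Answer: -12/25 - 9/25*i


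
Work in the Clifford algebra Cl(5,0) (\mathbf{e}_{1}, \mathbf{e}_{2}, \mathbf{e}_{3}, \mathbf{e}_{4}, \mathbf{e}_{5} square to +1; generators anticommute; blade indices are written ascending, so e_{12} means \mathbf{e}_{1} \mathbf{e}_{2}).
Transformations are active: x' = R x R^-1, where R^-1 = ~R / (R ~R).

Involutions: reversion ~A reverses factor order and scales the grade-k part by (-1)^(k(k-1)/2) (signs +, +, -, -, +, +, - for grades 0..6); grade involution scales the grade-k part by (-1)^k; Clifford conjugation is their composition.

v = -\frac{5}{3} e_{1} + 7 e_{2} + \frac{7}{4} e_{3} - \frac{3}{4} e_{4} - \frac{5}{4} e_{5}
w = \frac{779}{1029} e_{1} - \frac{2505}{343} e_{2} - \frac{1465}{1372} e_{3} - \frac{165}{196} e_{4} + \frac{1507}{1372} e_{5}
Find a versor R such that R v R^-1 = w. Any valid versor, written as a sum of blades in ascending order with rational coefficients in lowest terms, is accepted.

Construction: equal norms (both \frac{8203}{144}) license R = v + w = -\frac{312}{343} e_{1} - \frac{104}{343} e_{2} + \frac{234}{343} e_{3} - \frac{78}{49} e_{4} - \frac{52}{343} e_{5} — nothing changes along that direction, while (v - w)/2 changes sign, so v maps onto w.
Answer: -\frac{312}{343} e_{1} - \frac{104}{343} e_{2} + \frac{234}{343} e_{3} - \frac{78}{49} e_{4} - \frac{52}{343} e_{5}


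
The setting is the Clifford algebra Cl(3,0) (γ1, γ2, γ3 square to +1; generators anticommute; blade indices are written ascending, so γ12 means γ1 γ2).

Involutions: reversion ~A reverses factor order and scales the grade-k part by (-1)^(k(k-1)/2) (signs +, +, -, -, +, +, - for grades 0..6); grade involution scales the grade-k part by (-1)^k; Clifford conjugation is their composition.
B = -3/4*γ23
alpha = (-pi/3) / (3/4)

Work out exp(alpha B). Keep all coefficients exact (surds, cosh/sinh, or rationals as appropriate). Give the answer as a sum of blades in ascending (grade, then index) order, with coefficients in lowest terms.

B^2 = (-3/4)^2*(γ23)^2 = 9/16*(-1) = -9/16 (a basis 2-blade squares to minus the product of its generators' squares).
B^2 = -9/16 — since the square is negative, the closed form is circular: l = 3/4, alpha*l = -pi/3, so exp(alpha B) = cos(-pi/3) + (sin(-pi/3)/(3/4))*B = 1/2 + (-2*sqrt(3)/3)*B.
Answer: 1/2 + sqrt(3)/2*γ23


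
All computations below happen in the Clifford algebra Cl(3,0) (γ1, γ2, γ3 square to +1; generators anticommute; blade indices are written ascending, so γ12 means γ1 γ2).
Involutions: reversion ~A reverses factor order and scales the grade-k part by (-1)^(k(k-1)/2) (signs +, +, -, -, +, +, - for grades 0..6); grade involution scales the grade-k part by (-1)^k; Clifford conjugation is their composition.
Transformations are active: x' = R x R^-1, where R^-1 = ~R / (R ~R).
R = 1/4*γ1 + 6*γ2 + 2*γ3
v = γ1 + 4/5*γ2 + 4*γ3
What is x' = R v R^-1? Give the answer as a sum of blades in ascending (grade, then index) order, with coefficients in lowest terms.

~R = 1/4*γ1 + 6*γ2 + 2*γ3, and R ~R = 641/16, so R^-1 = ~R / (641/16).
R v = 261/20 - 29/5*γ12 - γ13 + 112/5*γ23
Answer: -2683/3205*γ1 + 9964/3205*γ2 - 8644/3205*γ3


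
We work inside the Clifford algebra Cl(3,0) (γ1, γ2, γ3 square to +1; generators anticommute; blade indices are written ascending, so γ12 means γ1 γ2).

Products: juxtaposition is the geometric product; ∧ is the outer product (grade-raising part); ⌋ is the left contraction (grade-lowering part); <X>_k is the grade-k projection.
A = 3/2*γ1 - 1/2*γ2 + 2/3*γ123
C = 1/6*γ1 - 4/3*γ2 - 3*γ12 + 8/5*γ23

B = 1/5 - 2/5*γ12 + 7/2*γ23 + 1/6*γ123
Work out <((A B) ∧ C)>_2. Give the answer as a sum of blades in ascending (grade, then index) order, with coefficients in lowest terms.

step 1: -1/9 - 67/30*γ1 - 7/10*γ2 - 89/60*γ3 + 1/12*γ13 + 1/4*γ23 + 323/60*γ123
step 2: -1/54*γ1 + 4/27*γ2 + 617/180*γ12 + 89/360*γ13 - 97/45*γ23 + 1853/1800*γ123
step 3: 617/180*γ12 + 89/360*γ13 - 97/45*γ23
Answer: 617/180*γ12 + 89/360*γ13 - 97/45*γ23
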